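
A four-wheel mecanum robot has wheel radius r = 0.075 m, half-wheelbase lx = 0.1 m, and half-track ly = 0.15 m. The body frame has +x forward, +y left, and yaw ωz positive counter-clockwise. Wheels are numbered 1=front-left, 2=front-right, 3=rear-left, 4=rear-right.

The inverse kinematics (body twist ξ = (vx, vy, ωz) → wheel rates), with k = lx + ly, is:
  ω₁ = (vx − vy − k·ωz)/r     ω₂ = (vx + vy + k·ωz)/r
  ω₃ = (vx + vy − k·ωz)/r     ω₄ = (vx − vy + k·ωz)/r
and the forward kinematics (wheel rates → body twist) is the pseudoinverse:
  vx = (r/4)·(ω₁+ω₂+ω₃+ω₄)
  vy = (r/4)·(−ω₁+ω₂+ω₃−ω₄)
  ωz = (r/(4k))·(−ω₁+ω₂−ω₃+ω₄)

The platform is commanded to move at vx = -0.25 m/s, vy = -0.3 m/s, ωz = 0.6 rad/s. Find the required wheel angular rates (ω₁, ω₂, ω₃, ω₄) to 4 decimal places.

(-1.3333, -5.3333, -9.3333, 2.6667)

k = lx + ly = 0.1 + 0.15 = 0.2500;  k·ωz = 0.2500·0.6 = 0.1500
ω₁ (FL) = (vx − vy − k·ωz)/r = -0.1000/0.075 = -1.3333
ω₂ (FR) = (vx + vy + k·ωz)/r = -0.4000/0.075 = -5.3333
ω₃ (RL) = (vx + vy − k·ωz)/r = -0.7000/0.075 = -9.3333
ω₄ (RR) = (vx − vy + k·ωz)/r = 0.2000/0.075 = 2.6667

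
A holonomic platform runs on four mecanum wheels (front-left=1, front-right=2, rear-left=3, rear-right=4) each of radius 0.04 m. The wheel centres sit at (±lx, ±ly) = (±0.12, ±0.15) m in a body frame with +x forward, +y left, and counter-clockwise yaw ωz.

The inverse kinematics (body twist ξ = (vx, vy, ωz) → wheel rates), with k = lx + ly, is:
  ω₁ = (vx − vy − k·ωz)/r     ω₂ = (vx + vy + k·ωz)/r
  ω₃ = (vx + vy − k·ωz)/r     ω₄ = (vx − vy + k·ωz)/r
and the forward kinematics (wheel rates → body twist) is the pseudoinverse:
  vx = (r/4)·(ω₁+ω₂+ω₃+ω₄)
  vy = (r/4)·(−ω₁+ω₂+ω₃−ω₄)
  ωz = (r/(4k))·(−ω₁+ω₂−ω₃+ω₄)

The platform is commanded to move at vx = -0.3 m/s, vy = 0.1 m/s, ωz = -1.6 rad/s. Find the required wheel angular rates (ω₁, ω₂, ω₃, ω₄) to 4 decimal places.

(0.8000, -15.8000, 5.8000, -20.8000)

k = lx + ly = 0.12 + 0.15 = 0.2700;  k·ωz = 0.2700·-1.6 = -0.4320
ω₁ (FL) = (vx − vy − k·ωz)/r = 0.0320/0.04 = 0.8000
ω₂ (FR) = (vx + vy + k·ωz)/r = -0.6320/0.04 = -15.8000
ω₃ (RL) = (vx + vy − k·ωz)/r = 0.2320/0.04 = 5.8000
ω₄ (RR) = (vx − vy + k·ωz)/r = -0.8320/0.04 = -20.8000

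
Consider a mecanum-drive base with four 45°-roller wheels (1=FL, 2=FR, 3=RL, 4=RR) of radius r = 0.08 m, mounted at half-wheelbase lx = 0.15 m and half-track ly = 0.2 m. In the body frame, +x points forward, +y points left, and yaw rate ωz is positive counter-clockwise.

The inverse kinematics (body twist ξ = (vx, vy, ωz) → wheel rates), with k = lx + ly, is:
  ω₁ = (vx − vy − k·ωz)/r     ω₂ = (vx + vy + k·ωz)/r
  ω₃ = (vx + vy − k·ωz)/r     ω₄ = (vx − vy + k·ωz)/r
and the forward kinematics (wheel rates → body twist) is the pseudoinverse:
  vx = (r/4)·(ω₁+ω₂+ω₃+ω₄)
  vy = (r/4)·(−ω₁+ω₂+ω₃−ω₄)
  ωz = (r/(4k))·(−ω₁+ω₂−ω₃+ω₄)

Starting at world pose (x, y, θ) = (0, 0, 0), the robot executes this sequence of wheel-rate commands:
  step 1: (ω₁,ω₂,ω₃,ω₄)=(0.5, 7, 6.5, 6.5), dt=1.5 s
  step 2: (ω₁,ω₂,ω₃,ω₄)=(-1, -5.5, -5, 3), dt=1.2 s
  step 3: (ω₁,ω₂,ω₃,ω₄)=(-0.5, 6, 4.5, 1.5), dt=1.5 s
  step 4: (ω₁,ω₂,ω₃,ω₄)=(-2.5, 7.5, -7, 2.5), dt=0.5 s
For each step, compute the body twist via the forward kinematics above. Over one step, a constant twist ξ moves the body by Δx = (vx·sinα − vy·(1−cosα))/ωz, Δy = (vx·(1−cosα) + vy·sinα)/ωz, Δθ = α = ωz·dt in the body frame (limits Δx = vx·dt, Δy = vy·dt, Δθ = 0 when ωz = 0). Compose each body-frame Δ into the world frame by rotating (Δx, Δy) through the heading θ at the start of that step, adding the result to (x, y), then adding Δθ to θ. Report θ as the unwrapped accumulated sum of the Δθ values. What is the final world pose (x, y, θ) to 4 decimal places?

step 1: ξ=(vx,vy,ωz)=(0.4100, 0.1300, 0.3714), dt=1.5 → body Δ=(0.5307, 0.3520, 0.5571) → world pose (0.5307, 0.3520, 0.5571)
step 2: ξ=(vx,vy,ωz)=(-0.1700, -0.2500, 0.2000), dt=1.2 → body Δ=(-0.1662, -0.3215, 0.2400) → world pose (0.5597, -0.0088, 0.7971)
step 3: ξ=(vx,vy,ωz)=(0.2300, 0.1900, 0.2000), dt=1.5 → body Δ=(0.2974, 0.3321, 0.3000) → world pose (0.5299, 0.4361, 1.0971)
step 4: ξ=(vx,vy,ωz)=(0.0100, 0.0100, 1.1143), dt=0.5 → body Δ=(0.0034, 0.0061, 0.5571) → world pose (0.5260, 0.4419, 1.6543)

(0.5260, 0.4419, 1.6543)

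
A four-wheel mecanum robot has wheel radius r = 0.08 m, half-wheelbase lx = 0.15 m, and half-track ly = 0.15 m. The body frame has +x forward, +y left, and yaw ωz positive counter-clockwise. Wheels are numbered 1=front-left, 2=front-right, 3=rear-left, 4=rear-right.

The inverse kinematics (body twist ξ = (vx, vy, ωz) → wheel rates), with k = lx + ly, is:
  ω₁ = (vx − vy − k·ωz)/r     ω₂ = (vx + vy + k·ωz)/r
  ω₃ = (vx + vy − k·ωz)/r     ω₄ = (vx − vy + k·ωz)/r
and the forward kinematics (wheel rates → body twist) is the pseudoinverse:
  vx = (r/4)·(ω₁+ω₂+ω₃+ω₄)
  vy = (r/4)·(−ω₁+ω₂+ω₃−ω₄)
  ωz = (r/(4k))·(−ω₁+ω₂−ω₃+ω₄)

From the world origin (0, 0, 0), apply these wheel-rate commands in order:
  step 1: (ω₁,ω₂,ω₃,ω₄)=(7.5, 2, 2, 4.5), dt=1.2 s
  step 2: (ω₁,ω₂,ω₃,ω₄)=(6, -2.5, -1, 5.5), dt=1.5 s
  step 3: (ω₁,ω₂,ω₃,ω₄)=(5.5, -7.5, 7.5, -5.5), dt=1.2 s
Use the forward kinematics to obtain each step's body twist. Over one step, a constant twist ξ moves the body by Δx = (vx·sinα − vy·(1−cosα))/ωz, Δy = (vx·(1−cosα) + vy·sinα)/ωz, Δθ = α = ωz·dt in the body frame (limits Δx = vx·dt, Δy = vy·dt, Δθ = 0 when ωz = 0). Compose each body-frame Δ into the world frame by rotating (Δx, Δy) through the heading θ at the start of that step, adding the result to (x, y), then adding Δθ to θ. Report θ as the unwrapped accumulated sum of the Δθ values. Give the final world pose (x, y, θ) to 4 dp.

(0.4335, -0.7395, -2.5200)

step 1: ξ=(vx,vy,ωz)=(0.3200, -0.1600, -0.2000), dt=1.2 → body Δ=(0.3574, -0.2360, -0.2400) → world pose (0.3574, -0.2360, -0.2400)
step 2: ξ=(vx,vy,ωz)=(0.1600, -0.3000, -0.1333), dt=1.5 → body Δ=(0.1936, -0.4709, -0.2000) → world pose (0.4335, -0.7395, -0.4400)
step 3: ξ=(vx,vy,ωz)=(0.0000, 0.0000, -1.7333), dt=1.2 → body Δ=(0.0000, 0.0000, -2.0800) → world pose (0.4335, -0.7395, -2.5200)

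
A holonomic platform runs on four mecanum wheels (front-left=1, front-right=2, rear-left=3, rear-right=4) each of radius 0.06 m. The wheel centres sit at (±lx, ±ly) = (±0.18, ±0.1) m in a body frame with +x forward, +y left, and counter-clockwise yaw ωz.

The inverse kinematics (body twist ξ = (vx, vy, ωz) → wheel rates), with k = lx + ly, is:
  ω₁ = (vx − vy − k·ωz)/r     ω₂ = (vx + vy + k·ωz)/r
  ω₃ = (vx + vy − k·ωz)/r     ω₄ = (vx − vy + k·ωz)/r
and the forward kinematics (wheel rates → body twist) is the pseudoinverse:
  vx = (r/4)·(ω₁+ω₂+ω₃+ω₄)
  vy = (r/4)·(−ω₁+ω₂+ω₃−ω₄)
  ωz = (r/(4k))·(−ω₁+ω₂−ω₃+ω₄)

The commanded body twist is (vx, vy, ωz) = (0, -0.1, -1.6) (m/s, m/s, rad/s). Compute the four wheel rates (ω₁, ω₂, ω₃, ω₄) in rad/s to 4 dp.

(9.1333, -9.1333, 5.8000, -5.8000)

k = lx + ly = 0.18 + 0.1 = 0.2800;  k·ωz = 0.2800·-1.6 = -0.4480
ω₁ (FL) = (vx − vy − k·ωz)/r = 0.5480/0.06 = 9.1333
ω₂ (FR) = (vx + vy + k·ωz)/r = -0.5480/0.06 = -9.1333
ω₃ (RL) = (vx + vy − k·ωz)/r = 0.3480/0.06 = 5.8000
ω₄ (RR) = (vx − vy + k·ωz)/r = -0.3480/0.06 = -5.8000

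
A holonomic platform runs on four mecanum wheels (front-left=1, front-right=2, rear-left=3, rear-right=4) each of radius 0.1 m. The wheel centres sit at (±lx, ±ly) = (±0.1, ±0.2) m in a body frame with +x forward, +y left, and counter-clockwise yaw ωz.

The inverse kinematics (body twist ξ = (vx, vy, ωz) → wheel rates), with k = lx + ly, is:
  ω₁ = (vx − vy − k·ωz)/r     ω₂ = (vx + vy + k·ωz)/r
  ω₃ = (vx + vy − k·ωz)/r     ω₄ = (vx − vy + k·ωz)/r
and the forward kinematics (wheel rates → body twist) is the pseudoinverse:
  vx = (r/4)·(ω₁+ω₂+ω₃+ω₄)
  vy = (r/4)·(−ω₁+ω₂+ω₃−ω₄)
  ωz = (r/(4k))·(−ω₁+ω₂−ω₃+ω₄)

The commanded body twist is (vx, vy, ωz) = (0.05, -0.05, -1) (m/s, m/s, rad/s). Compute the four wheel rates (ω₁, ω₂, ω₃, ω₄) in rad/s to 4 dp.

(4.0000, -3.0000, 3.0000, -2.0000)

k = lx + ly = 0.1 + 0.2 = 0.3000;  k·ωz = 0.3000·-1 = -0.3000
ω₁ (FL) = (vx − vy − k·ωz)/r = 0.4000/0.1 = 4.0000
ω₂ (FR) = (vx + vy + k·ωz)/r = -0.3000/0.1 = -3.0000
ω₃ (RL) = (vx + vy − k·ωz)/r = 0.3000/0.1 = 3.0000
ω₄ (RR) = (vx − vy + k·ωz)/r = -0.2000/0.1 = -2.0000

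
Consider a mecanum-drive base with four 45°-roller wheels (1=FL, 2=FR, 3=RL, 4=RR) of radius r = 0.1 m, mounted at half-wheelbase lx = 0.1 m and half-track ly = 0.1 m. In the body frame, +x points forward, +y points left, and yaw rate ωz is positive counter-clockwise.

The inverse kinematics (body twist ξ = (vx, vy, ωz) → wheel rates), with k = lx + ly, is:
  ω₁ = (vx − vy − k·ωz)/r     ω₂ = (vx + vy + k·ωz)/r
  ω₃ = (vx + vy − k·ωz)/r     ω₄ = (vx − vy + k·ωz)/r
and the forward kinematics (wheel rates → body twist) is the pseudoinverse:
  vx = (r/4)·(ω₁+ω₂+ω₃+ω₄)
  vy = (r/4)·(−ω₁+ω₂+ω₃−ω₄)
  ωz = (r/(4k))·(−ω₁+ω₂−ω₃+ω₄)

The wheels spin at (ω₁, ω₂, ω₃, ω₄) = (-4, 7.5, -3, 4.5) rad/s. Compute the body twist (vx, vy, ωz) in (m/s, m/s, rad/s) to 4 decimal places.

(0.1250, 0.1000, 2.3750)

k = lx + ly = 0.1 + 0.1 = 0.2000
ω₁+ω₂+ω₃+ω₄ = 5.0000  →  vx = (0.1/4)·5.0000 = 0.1250
−ω₁+ω₂+ω₃−ω₄ = 4.0000  →  vy = (0.1/4)·4.0000 = 0.1000
−ω₁+ω₂−ω₃+ω₄ = 19.0000  →  ωz = (0.1/0.8000)·19.0000 = 2.3750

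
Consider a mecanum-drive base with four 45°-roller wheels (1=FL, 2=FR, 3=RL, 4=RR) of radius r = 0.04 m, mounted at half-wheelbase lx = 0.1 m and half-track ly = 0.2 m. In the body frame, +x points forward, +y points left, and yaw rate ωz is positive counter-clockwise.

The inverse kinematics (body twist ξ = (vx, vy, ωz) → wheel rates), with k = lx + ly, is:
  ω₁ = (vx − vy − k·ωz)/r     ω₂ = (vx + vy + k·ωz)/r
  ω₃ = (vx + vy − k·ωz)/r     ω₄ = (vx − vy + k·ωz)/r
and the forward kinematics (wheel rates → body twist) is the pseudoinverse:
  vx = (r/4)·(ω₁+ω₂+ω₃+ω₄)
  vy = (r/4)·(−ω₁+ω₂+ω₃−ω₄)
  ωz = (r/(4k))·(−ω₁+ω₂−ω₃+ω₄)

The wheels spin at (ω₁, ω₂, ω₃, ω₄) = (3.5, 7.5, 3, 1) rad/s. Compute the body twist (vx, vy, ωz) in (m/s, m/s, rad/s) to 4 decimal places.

k = lx + ly = 0.1 + 0.2 = 0.3000
ω₁+ω₂+ω₃+ω₄ = 15.0000  →  vx = (0.04/4)·15.0000 = 0.1500
−ω₁+ω₂+ω₃−ω₄ = 6.0000  →  vy = (0.04/4)·6.0000 = 0.0600
−ω₁+ω₂−ω₃+ω₄ = 2.0000  →  ωz = (0.04/1.2000)·2.0000 = 0.0667

(0.1500, 0.0600, 0.0667)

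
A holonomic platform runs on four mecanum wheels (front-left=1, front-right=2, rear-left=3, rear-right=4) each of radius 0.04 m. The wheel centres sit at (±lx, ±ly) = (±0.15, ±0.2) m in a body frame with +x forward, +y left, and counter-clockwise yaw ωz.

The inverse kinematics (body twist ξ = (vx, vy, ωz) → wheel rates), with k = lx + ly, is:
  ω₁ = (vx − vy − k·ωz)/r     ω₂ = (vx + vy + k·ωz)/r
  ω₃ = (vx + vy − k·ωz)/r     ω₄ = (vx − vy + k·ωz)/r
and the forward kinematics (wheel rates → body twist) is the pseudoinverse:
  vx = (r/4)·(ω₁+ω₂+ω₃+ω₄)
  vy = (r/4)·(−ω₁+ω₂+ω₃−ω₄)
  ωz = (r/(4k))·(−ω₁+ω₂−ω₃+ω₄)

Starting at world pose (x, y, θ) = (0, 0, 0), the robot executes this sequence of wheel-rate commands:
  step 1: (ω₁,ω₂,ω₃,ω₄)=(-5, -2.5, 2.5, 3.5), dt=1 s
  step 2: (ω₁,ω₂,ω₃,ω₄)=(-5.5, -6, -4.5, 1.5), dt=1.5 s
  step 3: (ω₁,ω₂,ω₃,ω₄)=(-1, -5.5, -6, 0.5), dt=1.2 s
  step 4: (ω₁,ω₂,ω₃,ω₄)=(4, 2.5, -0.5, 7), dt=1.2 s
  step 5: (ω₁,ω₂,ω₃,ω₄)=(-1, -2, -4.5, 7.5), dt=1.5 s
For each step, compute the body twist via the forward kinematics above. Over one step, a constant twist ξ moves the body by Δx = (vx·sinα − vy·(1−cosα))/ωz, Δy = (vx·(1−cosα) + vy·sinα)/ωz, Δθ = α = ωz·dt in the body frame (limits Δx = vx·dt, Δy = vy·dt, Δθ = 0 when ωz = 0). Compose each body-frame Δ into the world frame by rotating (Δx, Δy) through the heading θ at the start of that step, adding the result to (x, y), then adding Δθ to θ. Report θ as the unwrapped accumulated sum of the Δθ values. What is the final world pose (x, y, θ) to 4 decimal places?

step 1: ξ=(vx,vy,ωz)=(-0.0150, 0.0150, 0.1000), dt=1.0 → body Δ=(-0.0157, 0.0142, 0.1000) → world pose (-0.0157, 0.0142, 0.1000)
step 2: ξ=(vx,vy,ωz)=(-0.1450, -0.0650, 0.1571), dt=1.5 → body Δ=(-0.2041, -0.1221, 0.2357) → world pose (-0.2066, -0.1277, 0.3357)
step 3: ξ=(vx,vy,ωz)=(-0.1200, -0.1100, 0.0571), dt=1.2 → body Δ=(-0.1394, -0.1368, 0.0686) → world pose (-0.2931, -0.3028, 0.4043)
step 4: ξ=(vx,vy,ωz)=(0.1300, -0.0900, 0.1714), dt=1.2 → body Δ=(0.1660, -0.0913, 0.2057) → world pose (-0.1046, -0.3214, 0.6100)
step 5: ξ=(vx,vy,ωz)=(0.0000, -0.1300, 0.3143), dt=1.5 → body Δ=(0.0451, -0.1879, 0.4714) → world pose (0.0400, -0.4495, 1.0814)

(0.0400, -0.4495, 1.0814)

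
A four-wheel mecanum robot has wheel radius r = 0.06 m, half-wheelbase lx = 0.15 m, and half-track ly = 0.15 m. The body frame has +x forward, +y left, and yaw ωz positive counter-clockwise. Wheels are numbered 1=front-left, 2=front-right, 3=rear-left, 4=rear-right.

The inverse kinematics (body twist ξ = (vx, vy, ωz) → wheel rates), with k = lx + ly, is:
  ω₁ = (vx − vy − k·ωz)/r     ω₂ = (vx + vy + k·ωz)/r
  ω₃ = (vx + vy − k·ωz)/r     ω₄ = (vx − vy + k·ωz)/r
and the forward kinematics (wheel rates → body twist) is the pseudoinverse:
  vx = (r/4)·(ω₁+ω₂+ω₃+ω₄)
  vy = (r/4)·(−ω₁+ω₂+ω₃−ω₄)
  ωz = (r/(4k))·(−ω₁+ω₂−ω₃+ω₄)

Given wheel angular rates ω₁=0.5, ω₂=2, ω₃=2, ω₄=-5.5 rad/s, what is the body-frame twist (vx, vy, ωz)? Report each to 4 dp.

(-0.0150, 0.1350, -0.3000)

k = lx + ly = 0.15 + 0.15 = 0.3000
ω₁+ω₂+ω₃+ω₄ = -1.0000  →  vx = (0.06/4)·-1.0000 = -0.0150
−ω₁+ω₂+ω₃−ω₄ = 9.0000  →  vy = (0.06/4)·9.0000 = 0.1350
−ω₁+ω₂−ω₃+ω₄ = -6.0000  →  ωz = (0.06/1.2000)·-6.0000 = -0.3000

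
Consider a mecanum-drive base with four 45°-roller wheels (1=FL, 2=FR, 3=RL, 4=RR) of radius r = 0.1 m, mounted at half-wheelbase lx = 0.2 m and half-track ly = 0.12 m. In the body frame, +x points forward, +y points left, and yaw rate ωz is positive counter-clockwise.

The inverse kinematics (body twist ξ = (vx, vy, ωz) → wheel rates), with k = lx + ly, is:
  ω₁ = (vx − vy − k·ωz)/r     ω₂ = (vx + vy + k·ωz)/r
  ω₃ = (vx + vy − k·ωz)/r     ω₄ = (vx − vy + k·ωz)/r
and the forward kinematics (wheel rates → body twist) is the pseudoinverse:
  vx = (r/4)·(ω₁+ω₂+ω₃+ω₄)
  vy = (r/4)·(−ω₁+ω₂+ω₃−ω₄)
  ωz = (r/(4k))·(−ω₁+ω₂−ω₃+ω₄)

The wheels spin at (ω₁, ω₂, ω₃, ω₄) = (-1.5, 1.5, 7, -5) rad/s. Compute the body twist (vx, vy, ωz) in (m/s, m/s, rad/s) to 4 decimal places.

(0.0500, 0.3750, -0.7031)

k = lx + ly = 0.2 + 0.12 = 0.3200
ω₁+ω₂+ω₃+ω₄ = 2.0000  →  vx = (0.1/4)·2.0000 = 0.0500
−ω₁+ω₂+ω₃−ω₄ = 15.0000  →  vy = (0.1/4)·15.0000 = 0.3750
−ω₁+ω₂−ω₃+ω₄ = -9.0000  →  ωz = (0.1/1.2800)·-9.0000 = -0.7031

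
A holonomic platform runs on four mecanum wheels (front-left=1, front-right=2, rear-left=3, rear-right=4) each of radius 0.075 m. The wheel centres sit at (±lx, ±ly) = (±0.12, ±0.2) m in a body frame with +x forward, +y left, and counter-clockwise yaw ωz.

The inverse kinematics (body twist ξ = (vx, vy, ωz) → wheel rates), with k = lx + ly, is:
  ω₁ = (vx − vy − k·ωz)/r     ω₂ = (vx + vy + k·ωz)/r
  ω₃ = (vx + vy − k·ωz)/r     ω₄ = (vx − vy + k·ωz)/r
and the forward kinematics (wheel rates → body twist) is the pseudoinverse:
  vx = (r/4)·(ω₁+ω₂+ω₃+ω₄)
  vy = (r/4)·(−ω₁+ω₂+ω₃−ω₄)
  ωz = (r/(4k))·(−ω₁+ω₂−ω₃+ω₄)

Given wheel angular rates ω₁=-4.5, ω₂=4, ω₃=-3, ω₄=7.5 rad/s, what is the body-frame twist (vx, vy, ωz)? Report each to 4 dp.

k = lx + ly = 0.12 + 0.2 = 0.3200
ω₁+ω₂+ω₃+ω₄ = 4.0000  →  vx = (0.075/4)·4.0000 = 0.0750
−ω₁+ω₂+ω₃−ω₄ = -2.0000  →  vy = (0.075/4)·-2.0000 = -0.0375
−ω₁+ω₂−ω₃+ω₄ = 19.0000  →  ωz = (0.075/1.2800)·19.0000 = 1.1133

(0.0750, -0.0375, 1.1133)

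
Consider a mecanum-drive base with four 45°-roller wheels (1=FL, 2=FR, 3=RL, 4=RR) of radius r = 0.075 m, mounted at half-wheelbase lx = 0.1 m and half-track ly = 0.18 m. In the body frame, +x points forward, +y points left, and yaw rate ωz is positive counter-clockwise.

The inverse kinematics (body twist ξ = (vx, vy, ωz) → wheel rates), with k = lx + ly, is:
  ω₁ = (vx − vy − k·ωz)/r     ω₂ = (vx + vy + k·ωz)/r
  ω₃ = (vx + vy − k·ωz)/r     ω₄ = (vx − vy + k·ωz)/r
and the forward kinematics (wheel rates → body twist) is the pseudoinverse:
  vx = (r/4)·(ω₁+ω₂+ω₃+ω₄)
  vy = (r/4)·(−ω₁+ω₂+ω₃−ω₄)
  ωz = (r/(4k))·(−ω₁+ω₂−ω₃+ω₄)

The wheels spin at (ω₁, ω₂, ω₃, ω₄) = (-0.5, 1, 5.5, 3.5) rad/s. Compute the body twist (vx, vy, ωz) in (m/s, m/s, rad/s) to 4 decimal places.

k = lx + ly = 0.1 + 0.18 = 0.2800
ω₁+ω₂+ω₃+ω₄ = 9.5000  →  vx = (0.075/4)·9.5000 = 0.1781
−ω₁+ω₂+ω₃−ω₄ = 3.5000  →  vy = (0.075/4)·3.5000 = 0.0656
−ω₁+ω₂−ω₃+ω₄ = -0.5000  →  ωz = (0.075/1.1200)·-0.5000 = -0.0335

(0.1781, 0.0656, -0.0335)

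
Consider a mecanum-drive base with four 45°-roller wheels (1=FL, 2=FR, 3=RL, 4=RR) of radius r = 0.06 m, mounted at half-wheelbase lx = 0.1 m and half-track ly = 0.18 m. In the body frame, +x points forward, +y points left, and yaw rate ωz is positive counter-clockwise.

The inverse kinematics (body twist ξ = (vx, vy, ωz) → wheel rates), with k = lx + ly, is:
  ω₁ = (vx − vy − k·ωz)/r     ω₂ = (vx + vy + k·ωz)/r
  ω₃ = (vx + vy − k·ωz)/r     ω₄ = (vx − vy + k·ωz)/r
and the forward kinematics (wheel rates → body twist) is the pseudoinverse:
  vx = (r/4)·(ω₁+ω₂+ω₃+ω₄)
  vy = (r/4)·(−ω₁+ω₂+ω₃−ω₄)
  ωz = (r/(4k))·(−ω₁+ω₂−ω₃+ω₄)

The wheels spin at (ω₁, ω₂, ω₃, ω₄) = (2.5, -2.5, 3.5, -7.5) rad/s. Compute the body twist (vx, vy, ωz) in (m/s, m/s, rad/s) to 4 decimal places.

k = lx + ly = 0.1 + 0.18 = 0.2800
ω₁+ω₂+ω₃+ω₄ = -4.0000  →  vx = (0.06/4)·-4.0000 = -0.0600
−ω₁+ω₂+ω₃−ω₄ = 6.0000  →  vy = (0.06/4)·6.0000 = 0.0900
−ω₁+ω₂−ω₃+ω₄ = -16.0000  →  ωz = (0.06/1.1200)·-16.0000 = -0.8571

(-0.0600, 0.0900, -0.8571)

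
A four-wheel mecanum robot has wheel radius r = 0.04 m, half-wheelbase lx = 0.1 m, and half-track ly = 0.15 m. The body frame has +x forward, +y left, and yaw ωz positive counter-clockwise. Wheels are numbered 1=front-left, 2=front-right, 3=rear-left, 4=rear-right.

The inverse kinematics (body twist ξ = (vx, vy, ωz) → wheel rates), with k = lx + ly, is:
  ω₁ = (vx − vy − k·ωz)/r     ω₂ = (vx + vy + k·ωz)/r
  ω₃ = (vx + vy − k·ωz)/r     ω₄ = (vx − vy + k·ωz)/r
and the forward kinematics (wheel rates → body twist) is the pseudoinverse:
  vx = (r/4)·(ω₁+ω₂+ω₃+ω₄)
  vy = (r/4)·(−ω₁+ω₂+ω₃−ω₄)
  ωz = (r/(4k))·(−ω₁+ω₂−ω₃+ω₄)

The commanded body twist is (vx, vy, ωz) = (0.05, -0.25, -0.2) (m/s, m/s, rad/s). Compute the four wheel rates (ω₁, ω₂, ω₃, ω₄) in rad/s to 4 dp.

k = lx + ly = 0.1 + 0.15 = 0.2500;  k·ωz = 0.2500·-0.2 = -0.0500
ω₁ (FL) = (vx − vy − k·ωz)/r = 0.3500/0.04 = 8.7500
ω₂ (FR) = (vx + vy + k·ωz)/r = -0.2500/0.04 = -6.2500
ω₃ (RL) = (vx + vy − k·ωz)/r = -0.1500/0.04 = -3.7500
ω₄ (RR) = (vx − vy + k·ωz)/r = 0.2500/0.04 = 6.2500

(8.7500, -6.2500, -3.7500, 6.2500)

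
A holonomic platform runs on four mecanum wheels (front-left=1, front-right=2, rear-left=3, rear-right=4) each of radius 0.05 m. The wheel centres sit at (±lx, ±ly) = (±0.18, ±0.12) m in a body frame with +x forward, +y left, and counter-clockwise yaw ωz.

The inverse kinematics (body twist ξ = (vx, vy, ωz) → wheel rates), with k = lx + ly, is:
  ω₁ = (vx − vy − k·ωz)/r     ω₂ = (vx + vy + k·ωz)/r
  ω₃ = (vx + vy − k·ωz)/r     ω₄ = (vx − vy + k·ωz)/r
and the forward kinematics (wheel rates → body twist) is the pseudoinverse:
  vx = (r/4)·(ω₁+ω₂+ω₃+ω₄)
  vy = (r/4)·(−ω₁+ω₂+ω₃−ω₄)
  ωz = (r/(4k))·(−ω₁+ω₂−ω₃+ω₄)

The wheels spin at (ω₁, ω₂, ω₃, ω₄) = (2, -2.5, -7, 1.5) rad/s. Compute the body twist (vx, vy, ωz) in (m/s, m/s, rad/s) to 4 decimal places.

k = lx + ly = 0.18 + 0.12 = 0.3000
ω₁+ω₂+ω₃+ω₄ = -6.0000  →  vx = (0.05/4)·-6.0000 = -0.0750
−ω₁+ω₂+ω₃−ω₄ = -13.0000  →  vy = (0.05/4)·-13.0000 = -0.1625
−ω₁+ω₂−ω₃+ω₄ = 4.0000  →  ωz = (0.05/1.2000)·4.0000 = 0.1667

(-0.0750, -0.1625, 0.1667)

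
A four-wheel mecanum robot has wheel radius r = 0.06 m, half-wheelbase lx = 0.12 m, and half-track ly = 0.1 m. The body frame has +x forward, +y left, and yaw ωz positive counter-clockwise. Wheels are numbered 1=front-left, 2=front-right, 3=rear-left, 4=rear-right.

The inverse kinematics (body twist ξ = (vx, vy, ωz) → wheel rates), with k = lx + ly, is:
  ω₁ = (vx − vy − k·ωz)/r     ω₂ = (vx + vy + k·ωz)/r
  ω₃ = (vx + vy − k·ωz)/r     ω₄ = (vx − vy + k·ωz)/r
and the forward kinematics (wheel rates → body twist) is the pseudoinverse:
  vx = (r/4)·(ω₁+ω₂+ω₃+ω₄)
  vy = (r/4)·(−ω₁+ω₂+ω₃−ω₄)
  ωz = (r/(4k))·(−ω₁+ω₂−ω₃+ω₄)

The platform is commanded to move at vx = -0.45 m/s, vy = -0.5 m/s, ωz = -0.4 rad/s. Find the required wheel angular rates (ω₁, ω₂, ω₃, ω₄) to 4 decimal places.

k = lx + ly = 0.12 + 0.1 = 0.2200;  k·ωz = 0.2200·-0.4 = -0.0880
ω₁ (FL) = (vx − vy − k·ωz)/r = 0.1380/0.06 = 2.3000
ω₂ (FR) = (vx + vy + k·ωz)/r = -1.0380/0.06 = -17.3000
ω₃ (RL) = (vx + vy − k·ωz)/r = -0.8620/0.06 = -14.3667
ω₄ (RR) = (vx − vy + k·ωz)/r = -0.0380/0.06 = -0.6333

(2.3000, -17.3000, -14.3667, -0.6333)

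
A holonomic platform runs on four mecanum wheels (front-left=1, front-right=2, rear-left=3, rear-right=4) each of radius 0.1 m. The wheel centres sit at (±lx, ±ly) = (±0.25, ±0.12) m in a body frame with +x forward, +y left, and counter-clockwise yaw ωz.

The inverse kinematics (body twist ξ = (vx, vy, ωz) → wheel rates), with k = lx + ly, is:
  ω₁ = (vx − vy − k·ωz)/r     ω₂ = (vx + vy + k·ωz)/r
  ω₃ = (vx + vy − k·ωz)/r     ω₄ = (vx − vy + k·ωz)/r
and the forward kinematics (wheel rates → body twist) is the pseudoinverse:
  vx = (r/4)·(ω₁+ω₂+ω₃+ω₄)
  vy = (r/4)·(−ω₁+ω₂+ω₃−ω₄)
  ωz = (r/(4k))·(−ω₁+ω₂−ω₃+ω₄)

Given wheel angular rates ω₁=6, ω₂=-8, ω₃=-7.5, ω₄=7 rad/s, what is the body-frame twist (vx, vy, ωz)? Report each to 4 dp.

k = lx + ly = 0.25 + 0.12 = 0.3700
ω₁+ω₂+ω₃+ω₄ = -2.5000  →  vx = (0.1/4)·-2.5000 = -0.0625
−ω₁+ω₂+ω₃−ω₄ = -28.5000  →  vy = (0.1/4)·-28.5000 = -0.7125
−ω₁+ω₂−ω₃+ω₄ = 0.5000  →  ωz = (0.1/1.4800)·0.5000 = 0.0338

(-0.0625, -0.7125, 0.0338)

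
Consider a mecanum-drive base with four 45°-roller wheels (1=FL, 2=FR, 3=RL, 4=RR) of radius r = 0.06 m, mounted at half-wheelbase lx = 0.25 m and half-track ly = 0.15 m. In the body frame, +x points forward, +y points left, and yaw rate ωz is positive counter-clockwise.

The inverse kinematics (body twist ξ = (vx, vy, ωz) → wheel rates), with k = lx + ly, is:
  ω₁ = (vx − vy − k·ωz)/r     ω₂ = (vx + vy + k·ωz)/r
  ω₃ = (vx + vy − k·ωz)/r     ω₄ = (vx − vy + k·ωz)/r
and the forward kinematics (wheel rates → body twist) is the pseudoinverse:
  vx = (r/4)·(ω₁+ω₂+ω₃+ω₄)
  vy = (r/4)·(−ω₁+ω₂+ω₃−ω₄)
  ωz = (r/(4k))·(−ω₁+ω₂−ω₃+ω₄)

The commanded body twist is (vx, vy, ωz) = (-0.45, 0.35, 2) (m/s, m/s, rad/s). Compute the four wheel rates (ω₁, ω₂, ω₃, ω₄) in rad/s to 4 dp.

k = lx + ly = 0.25 + 0.15 = 0.4000;  k·ωz = 0.4000·2 = 0.8000
ω₁ (FL) = (vx − vy − k·ωz)/r = -1.6000/0.06 = -26.6667
ω₂ (FR) = (vx + vy + k·ωz)/r = 0.7000/0.06 = 11.6667
ω₃ (RL) = (vx + vy − k·ωz)/r = -0.9000/0.06 = -15.0000
ω₄ (RR) = (vx − vy + k·ωz)/r = 0.0000/0.06 = 0.0000

(-26.6667, 11.6667, -15.0000, 0.0000)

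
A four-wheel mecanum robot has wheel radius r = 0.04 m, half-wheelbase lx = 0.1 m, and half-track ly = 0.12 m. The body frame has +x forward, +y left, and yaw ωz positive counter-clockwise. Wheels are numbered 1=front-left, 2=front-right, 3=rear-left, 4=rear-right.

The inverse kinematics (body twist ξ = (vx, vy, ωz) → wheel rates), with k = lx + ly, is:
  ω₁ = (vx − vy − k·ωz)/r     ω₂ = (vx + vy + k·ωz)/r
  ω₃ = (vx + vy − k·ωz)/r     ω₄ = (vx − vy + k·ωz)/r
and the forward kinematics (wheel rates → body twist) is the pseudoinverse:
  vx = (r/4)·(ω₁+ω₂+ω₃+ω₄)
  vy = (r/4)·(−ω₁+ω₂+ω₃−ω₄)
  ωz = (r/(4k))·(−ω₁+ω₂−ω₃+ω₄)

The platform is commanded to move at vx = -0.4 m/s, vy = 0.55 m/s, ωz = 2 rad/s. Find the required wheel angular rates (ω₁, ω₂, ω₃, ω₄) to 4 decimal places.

(-34.7500, 14.7500, -7.2500, -12.7500)

k = lx + ly = 0.1 + 0.12 = 0.2200;  k·ωz = 0.2200·2 = 0.4400
ω₁ (FL) = (vx − vy − k·ωz)/r = -1.3900/0.04 = -34.7500
ω₂ (FR) = (vx + vy + k·ωz)/r = 0.5900/0.04 = 14.7500
ω₃ (RL) = (vx + vy − k·ωz)/r = -0.2900/0.04 = -7.2500
ω₄ (RR) = (vx − vy + k·ωz)/r = -0.5100/0.04 = -12.7500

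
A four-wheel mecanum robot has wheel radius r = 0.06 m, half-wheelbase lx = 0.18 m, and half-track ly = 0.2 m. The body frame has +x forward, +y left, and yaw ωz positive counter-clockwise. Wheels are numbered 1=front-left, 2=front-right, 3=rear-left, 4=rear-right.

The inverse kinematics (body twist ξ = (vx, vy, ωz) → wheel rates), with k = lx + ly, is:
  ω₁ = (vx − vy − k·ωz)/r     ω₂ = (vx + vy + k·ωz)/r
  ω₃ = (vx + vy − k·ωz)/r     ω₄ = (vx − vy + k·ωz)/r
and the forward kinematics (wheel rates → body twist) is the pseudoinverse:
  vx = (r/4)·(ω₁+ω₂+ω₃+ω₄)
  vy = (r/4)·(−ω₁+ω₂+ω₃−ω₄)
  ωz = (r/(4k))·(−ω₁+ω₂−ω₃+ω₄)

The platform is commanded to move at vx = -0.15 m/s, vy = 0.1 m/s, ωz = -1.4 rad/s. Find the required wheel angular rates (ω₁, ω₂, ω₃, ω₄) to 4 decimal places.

(4.7000, -9.7000, 8.0333, -13.0333)

k = lx + ly = 0.18 + 0.2 = 0.3800;  k·ωz = 0.3800·-1.4 = -0.5320
ω₁ (FL) = (vx − vy − k·ωz)/r = 0.2820/0.06 = 4.7000
ω₂ (FR) = (vx + vy + k·ωz)/r = -0.5820/0.06 = -9.7000
ω₃ (RL) = (vx + vy − k·ωz)/r = 0.4820/0.06 = 8.0333
ω₄ (RR) = (vx − vy + k·ωz)/r = -0.7820/0.06 = -13.0333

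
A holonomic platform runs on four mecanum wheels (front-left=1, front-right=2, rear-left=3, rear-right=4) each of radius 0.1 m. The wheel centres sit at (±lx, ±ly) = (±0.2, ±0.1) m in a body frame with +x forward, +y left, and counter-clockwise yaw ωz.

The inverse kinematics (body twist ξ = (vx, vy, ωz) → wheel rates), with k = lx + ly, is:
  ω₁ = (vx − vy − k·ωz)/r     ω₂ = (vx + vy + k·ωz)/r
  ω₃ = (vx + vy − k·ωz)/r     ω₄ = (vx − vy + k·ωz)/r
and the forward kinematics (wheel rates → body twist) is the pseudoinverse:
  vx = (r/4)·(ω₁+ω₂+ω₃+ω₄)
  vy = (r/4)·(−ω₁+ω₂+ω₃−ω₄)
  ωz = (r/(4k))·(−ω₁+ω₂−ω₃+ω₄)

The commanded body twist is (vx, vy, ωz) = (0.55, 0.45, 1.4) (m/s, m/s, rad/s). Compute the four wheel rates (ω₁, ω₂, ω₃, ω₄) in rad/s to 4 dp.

(-3.2000, 14.2000, 5.8000, 5.2000)

k = lx + ly = 0.2 + 0.1 = 0.3000;  k·ωz = 0.3000·1.4 = 0.4200
ω₁ (FL) = (vx − vy − k·ωz)/r = -0.3200/0.1 = -3.2000
ω₂ (FR) = (vx + vy + k·ωz)/r = 1.4200/0.1 = 14.2000
ω₃ (RL) = (vx + vy − k·ωz)/r = 0.5800/0.1 = 5.8000
ω₄ (RR) = (vx − vy + k·ωz)/r = 0.5200/0.1 = 5.2000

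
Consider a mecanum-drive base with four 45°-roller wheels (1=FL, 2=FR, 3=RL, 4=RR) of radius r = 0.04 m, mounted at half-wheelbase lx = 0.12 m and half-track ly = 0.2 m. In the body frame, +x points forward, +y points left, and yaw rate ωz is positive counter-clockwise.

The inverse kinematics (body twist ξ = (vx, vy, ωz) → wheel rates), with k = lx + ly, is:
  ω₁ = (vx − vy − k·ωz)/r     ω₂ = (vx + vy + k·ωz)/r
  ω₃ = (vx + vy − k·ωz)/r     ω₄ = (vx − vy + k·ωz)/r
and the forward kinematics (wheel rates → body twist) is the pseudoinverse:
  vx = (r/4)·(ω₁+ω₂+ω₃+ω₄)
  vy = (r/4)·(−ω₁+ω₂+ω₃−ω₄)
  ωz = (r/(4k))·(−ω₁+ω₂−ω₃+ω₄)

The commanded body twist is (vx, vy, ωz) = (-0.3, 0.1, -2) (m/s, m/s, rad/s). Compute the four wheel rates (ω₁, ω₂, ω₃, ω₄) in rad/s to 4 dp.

(6.0000, -21.0000, 11.0000, -26.0000)

k = lx + ly = 0.12 + 0.2 = 0.3200;  k·ωz = 0.3200·-2 = -0.6400
ω₁ (FL) = (vx − vy − k·ωz)/r = 0.2400/0.04 = 6.0000
ω₂ (FR) = (vx + vy + k·ωz)/r = -0.8400/0.04 = -21.0000
ω₃ (RL) = (vx + vy − k·ωz)/r = 0.4400/0.04 = 11.0000
ω₄ (RR) = (vx − vy + k·ωz)/r = -1.0400/0.04 = -26.0000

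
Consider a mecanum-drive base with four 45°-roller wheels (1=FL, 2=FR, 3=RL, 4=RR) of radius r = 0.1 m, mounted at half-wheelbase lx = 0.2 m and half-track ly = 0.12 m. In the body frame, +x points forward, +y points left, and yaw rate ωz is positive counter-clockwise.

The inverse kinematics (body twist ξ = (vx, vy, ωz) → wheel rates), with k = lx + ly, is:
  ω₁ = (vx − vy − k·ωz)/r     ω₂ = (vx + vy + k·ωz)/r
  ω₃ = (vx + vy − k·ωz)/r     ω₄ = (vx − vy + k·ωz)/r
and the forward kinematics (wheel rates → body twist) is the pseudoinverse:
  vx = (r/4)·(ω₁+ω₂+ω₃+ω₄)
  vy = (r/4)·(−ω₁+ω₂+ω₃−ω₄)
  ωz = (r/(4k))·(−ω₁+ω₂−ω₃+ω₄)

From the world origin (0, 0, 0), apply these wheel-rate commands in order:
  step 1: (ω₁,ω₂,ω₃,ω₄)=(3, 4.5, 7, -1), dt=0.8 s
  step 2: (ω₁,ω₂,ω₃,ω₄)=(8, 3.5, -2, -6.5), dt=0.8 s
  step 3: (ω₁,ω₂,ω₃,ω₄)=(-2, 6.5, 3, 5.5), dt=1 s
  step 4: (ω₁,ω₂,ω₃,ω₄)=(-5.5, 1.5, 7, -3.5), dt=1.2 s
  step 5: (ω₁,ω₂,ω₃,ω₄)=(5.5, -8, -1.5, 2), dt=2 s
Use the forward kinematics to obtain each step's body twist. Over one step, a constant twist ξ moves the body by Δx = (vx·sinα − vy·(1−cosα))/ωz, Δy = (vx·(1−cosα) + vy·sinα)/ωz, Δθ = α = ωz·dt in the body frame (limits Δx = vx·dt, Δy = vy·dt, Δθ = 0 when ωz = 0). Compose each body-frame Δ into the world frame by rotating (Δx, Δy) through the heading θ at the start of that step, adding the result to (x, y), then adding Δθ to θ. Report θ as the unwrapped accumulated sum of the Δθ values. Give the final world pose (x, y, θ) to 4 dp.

(0.0681, 0.3839, -2.0000)

step 1: ξ=(vx,vy,ωz)=(0.3375, 0.2375, -0.5078), dt=0.8 → body Δ=(0.3007, 0.1307, -0.4062) → world pose (0.3007, 0.1307, -0.4062)
step 2: ξ=(vx,vy,ωz)=(0.0750, 0.0000, -0.7031), dt=0.8 → body Δ=(0.0569, -0.0164, -0.5625) → world pose (0.3465, 0.0931, -0.9688)
step 3: ξ=(vx,vy,ωz)=(0.3250, 0.1500, 0.8594), dt=1.0 → body Δ=(0.2259, 0.2635, 0.8594) → world pose (0.6915, 0.0562, -0.1094)
step 4: ξ=(vx,vy,ωz)=(-0.0125, 0.4375, -0.2734), dt=1.2 → body Δ=(0.0706, 0.5181, -0.3281) → world pose (0.8183, 0.5635, -0.4375)
step 5: ξ=(vx,vy,ωz)=(-0.0500, -0.4250, -0.7812), dt=2.0 → body Δ=(-0.6035, -0.4805, -1.5625) → world pose (0.0681, 0.3839, -2.0000)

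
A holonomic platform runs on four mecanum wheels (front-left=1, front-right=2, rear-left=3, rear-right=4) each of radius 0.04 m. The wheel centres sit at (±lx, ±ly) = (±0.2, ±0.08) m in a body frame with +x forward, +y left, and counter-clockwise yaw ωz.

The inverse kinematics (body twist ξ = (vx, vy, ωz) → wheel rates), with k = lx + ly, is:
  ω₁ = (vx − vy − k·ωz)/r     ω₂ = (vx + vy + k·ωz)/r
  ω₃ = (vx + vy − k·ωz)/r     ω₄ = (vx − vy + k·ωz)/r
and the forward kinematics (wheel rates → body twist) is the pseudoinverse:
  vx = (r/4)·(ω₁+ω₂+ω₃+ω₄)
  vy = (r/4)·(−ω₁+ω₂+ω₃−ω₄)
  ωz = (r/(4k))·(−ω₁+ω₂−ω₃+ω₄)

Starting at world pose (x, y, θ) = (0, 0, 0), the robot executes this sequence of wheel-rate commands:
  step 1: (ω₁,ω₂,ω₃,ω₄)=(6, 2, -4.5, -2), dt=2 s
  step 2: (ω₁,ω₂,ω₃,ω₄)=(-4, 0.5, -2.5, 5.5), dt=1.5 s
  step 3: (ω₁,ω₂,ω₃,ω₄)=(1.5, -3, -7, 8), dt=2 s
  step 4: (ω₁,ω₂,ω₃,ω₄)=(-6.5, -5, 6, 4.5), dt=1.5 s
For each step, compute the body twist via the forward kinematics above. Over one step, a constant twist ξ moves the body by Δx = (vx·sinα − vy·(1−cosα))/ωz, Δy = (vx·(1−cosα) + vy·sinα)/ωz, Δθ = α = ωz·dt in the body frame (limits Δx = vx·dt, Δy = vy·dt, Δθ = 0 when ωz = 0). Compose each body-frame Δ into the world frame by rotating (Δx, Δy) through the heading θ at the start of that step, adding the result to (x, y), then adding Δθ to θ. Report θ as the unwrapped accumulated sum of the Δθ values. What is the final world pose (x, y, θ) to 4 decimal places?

(0.2814, -0.4195, 1.3125)

step 1: ξ=(vx,vy,ωz)=(0.0150, -0.0650, -0.0536), dt=2.0 → body Δ=(0.0230, -0.1314, -0.1071) → world pose (0.0230, -0.1314, -0.1071)
step 2: ξ=(vx,vy,ωz)=(-0.0050, -0.0350, 0.4464), dt=1.5 → body Δ=(0.0100, -0.0511, 0.6696) → world pose (0.0274, -0.1832, 0.5625)
step 3: ξ=(vx,vy,ωz)=(-0.0050, -0.1950, 0.3750), dt=2.0 → body Δ=(0.1304, -0.3580, 0.7500) → world pose (0.3287, -0.4165, 1.3125)
step 4: ξ=(vx,vy,ωz)=(-0.0100, 0.0300, 0.0000), dt=1.5 → body Δ=(-0.0150, 0.0450, 0.0000) → world pose (0.2814, -0.4195, 1.3125)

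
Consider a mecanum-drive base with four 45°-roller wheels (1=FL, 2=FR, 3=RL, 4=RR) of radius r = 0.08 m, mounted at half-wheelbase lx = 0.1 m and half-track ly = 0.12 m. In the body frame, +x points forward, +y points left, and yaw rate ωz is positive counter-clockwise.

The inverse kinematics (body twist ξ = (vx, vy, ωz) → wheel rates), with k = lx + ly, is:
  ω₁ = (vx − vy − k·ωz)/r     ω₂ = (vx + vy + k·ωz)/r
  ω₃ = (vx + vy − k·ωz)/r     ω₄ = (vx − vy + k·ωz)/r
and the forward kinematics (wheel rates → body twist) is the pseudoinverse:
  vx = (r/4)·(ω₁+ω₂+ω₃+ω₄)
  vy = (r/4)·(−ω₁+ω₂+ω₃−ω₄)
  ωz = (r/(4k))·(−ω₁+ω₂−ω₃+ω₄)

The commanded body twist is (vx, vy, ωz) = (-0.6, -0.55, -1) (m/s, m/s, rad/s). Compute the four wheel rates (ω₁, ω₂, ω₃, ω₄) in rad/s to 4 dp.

(2.1250, -17.1250, -11.6250, -3.3750)

k = lx + ly = 0.1 + 0.12 = 0.2200;  k·ωz = 0.2200·-1 = -0.2200
ω₁ (FL) = (vx − vy − k·ωz)/r = 0.1700/0.08 = 2.1250
ω₂ (FR) = (vx + vy + k·ωz)/r = -1.3700/0.08 = -17.1250
ω₃ (RL) = (vx + vy − k·ωz)/r = -0.9300/0.08 = -11.6250
ω₄ (RR) = (vx − vy + k·ωz)/r = -0.2700/0.08 = -3.3750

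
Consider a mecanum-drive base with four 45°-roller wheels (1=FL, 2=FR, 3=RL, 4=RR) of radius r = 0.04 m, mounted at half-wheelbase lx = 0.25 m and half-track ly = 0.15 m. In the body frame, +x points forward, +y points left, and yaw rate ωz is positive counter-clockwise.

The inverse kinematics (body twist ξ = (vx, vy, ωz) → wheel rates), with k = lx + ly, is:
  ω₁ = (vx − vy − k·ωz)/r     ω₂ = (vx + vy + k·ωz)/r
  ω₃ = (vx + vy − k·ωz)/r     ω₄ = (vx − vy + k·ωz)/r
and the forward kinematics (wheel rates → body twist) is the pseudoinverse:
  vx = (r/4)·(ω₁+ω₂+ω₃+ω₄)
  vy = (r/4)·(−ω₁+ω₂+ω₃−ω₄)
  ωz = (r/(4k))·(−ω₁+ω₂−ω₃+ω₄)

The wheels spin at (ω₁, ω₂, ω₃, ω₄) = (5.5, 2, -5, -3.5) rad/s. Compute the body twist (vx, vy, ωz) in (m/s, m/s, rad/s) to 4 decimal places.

(-0.0100, -0.0500, -0.0500)

k = lx + ly = 0.25 + 0.15 = 0.4000
ω₁+ω₂+ω₃+ω₄ = -1.0000  →  vx = (0.04/4)·-1.0000 = -0.0100
−ω₁+ω₂+ω₃−ω₄ = -5.0000  →  vy = (0.04/4)·-5.0000 = -0.0500
−ω₁+ω₂−ω₃+ω₄ = -2.0000  →  ωz = (0.04/1.6000)·-2.0000 = -0.0500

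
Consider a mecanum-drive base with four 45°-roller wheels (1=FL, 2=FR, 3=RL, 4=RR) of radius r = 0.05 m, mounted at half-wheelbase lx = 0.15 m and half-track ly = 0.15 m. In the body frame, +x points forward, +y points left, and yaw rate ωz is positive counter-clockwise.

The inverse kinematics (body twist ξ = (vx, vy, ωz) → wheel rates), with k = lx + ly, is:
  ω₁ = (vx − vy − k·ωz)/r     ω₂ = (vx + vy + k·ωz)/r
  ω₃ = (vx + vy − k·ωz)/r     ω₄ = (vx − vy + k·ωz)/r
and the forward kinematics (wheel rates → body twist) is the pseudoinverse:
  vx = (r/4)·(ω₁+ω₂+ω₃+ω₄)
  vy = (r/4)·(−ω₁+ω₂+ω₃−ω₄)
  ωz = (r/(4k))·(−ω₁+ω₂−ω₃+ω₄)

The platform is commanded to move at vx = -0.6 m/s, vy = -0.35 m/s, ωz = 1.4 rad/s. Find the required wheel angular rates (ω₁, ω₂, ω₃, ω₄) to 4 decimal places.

k = lx + ly = 0.15 + 0.15 = 0.3000;  k·ωz = 0.3000·1.4 = 0.4200
ω₁ (FL) = (vx − vy − k·ωz)/r = -0.6700/0.05 = -13.4000
ω₂ (FR) = (vx + vy + k·ωz)/r = -0.5300/0.05 = -10.6000
ω₃ (RL) = (vx + vy − k·ωz)/r = -1.3700/0.05 = -27.4000
ω₄ (RR) = (vx − vy + k·ωz)/r = 0.1700/0.05 = 3.4000

(-13.4000, -10.6000, -27.4000, 3.4000)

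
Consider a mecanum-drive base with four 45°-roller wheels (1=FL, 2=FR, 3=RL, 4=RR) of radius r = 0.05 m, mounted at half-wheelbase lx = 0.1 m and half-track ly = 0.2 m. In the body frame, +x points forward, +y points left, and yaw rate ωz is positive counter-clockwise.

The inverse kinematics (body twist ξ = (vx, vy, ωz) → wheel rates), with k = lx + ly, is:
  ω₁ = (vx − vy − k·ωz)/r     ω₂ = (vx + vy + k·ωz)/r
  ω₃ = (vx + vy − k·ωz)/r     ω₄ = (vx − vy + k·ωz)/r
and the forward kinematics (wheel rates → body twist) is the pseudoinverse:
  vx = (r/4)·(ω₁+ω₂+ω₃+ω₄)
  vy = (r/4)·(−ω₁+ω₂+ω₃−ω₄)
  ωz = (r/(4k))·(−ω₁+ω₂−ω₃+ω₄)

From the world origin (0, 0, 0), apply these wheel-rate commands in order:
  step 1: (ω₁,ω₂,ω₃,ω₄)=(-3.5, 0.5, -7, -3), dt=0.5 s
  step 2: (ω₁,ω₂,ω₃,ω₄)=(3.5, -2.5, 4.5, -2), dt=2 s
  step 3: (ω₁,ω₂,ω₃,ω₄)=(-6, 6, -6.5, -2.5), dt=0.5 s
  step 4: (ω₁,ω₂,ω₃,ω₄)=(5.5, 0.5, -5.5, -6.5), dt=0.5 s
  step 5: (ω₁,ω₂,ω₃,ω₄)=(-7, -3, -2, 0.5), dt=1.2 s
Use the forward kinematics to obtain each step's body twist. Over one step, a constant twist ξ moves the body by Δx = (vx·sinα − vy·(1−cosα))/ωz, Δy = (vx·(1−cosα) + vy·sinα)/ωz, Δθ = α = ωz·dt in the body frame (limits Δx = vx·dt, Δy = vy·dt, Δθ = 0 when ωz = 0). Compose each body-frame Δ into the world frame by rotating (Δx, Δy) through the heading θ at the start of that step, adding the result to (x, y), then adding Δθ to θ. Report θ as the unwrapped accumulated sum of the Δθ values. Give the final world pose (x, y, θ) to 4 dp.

step 1: ξ=(vx,vy,ωz)=(-0.1625, 0.0000, 0.3333), dt=0.5 → body Δ=(-0.0809, -0.0068, 0.1667) → world pose (-0.0809, -0.0068, 0.1667)
step 2: ξ=(vx,vy,ωz)=(0.0438, 0.0062, -0.5208), dt=2.0 → body Δ=(0.0785, -0.0312, -1.0417) → world pose (0.0017, -0.0245, -0.8750)
step 3: ξ=(vx,vy,ωz)=(-0.1125, 0.1000, 0.6667), dt=0.5 → body Δ=(-0.0635, 0.0398, 0.3333) → world pose (-0.0085, 0.0497, -0.5417)
step 4: ξ=(vx,vy,ωz)=(-0.0750, -0.0500, -0.2500), dt=0.5 → body Δ=(-0.0390, -0.0226, -0.1250) → world pose (-0.0535, 0.0504, -0.6667)
step 5: ξ=(vx,vy,ωz)=(-0.1438, 0.0188, 0.2708), dt=1.2 → body Δ=(-0.1731, -0.0057, 0.3250) → world pose (-0.1931, 0.1530, -0.3417)

(-0.1931, 0.1530, -0.3417)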